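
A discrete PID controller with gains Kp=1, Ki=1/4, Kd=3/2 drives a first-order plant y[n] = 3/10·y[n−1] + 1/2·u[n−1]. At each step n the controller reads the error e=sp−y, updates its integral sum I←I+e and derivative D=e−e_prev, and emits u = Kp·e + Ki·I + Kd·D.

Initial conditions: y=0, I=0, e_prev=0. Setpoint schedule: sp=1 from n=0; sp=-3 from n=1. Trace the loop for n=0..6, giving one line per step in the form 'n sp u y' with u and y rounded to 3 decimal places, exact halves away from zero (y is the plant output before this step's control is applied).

(exact arithmetic carried between steps; '≈' marks a value shown rounded to 6 d.p. or computed from one; I and e_prev carry over from the previous line; the table rounds u and y to 3 d.p., halves away from zero)
n=0: y=0, sp=1, e=sp−y=1; I=1, D=e−e_prev=1; u=1·1+1/4·1+3/2·1=2.75; next y=3/10·0+1/2·2.75=1.375
n=1: y=1.375, sp=-3, e=sp−y=-4.375; I=-3.375, D=e−e_prev=-5.375; u=1·(-4.375)+1/4·(-3.375)+3/2·(-5.375)=-13.28125; next y=3/10·1.375+1/2·(-13.28125)=-6.228125
n=2: y=-6.228125, sp=-3, e=sp−y=3.228125; I=-0.146875, D=e−e_prev=7.603125; u=1·3.228125+1/4·(-0.146875)+3/2·7.603125≈14.596094; next y=3/10·(-6.228125)+1/2·14.596094≈5.429609
n=3: y≈5.429609, sp=-3, e=sp−y≈-8.429609; I≈-8.576484, D=e−e_prev≈-11.657734; u=1·(-8.429609)+1/4·(-8.576484)+3/2·(-11.657734)≈-28.060332; next y=3/10·5.429609+1/2·(-28.060332)≈-12.401283
n=4: y≈-12.401283, sp=-3, e=sp−y≈9.401283; I≈0.824799, D=e−e_prev≈17.830893; u=1·9.401283+1/4·0.824799+3/2·17.830893≈36.353822; next y=3/10·(-12.401283)+1/2·36.353822≈14.456526
n=5: y≈14.456526, sp=-3, e=sp−y≈-17.456526; I≈-16.631727, D=e−e_prev≈-26.857809; u=1·(-17.456526)+1/4·(-16.631727)+3/2·(-26.857809)≈-61.901171; next y=3/10·14.456526+1/2·(-61.901171)≈-26.613628
n=6: y≈-26.613628, sp=-3, e=sp−y≈23.613628; I≈6.981901, D=e−e_prev≈41.070154; u=1·23.613628+1/4·6.981901+3/2·41.070154≈86.964334; next y=3/10·(-26.613628)+1/2·86.964334≈35.498079

0 1 2.750 0.000
1 -3 -13.281 1.375
2 -3 14.596 -6.228
3 -3 -28.060 5.430
4 -3 36.354 -12.401
5 -3 -61.901 14.457
6 -3 86.964 -26.614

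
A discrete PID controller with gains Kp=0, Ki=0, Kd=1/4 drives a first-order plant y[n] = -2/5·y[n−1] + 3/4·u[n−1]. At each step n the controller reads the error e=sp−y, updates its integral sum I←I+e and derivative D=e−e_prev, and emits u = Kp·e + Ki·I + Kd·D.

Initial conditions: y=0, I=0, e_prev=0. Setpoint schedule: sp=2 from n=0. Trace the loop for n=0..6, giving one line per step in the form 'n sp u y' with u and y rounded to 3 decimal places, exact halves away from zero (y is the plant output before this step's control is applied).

0 2 0.500 0.000
1 2 -0.094 0.375
2 2 0.149 -0.220
3 2 -0.105 0.200
4 2 0.090 -0.159
5 2 -0.072 0.131
6 2 0.059 -0.107

(exact arithmetic carried between steps; '≈' marks a value shown rounded to 6 d.p. or computed from one; I and e_prev carry over from the previous line; the table rounds u and y to 3 d.p., halves away from zero)
n=0: y=0, sp=2, e=sp−y=2; I=2, D=e−e_prev=2; u=0·2+0·2+1/4·2=0.5; next y=-2/5·0+3/4·0.5=0.375
n=1: y=0.375, sp=2, e=sp−y=1.625; I=3.625, D=e−e_prev=-0.375; u=0·1.625+0·3.625+1/4·(-0.375)=-0.09375; next y=-2/5·0.375+3/4·(-0.09375)≈-0.220313
n=2: y≈-0.220313, sp=2, e=sp−y≈2.220313; I≈5.845313, D=e−e_prev≈0.595313; u=0·2.220313+0·5.845313+1/4·0.595313≈0.148828; next y=-2/5·(-0.220313)+3/4·0.148828≈0.199746
n=3: y≈0.199746, sp=2, e=sp−y≈1.800254; I≈7.645566, D=e−e_prev≈-0.420059; u=0·1.800254+0·7.645566+1/4·(-0.420059)≈-0.105015; next y=-2/5·0.199746+3/4·(-0.105015)≈-0.158659
n=4: y≈-0.158659, sp=2, e=sp−y≈2.158659; I≈9.804226, D=e−e_prev≈0.358406; u=0·2.158659+0·9.804226+1/4·0.358406≈0.089601; next y=-2/5·(-0.158659)+3/4·0.089601≈0.130665
n=5: y≈0.130665, sp=2, e=sp−y≈1.869335; I≈11.673561, D=e−e_prev≈-0.289324; u=0·1.869335+0·11.673561+1/4·(-0.289324)≈-0.072331; next y=-2/5·0.130665+3/4·(-0.072331)≈-0.106514
n=6: y≈-0.106514, sp=2, e=sp−y≈2.106514; I≈13.780075, D=e−e_prev≈0.237179; u=0·2.106514+0·13.780075+1/4·0.237179≈0.059295; next y=-2/5·(-0.106514)+3/4·0.059295≈0.087077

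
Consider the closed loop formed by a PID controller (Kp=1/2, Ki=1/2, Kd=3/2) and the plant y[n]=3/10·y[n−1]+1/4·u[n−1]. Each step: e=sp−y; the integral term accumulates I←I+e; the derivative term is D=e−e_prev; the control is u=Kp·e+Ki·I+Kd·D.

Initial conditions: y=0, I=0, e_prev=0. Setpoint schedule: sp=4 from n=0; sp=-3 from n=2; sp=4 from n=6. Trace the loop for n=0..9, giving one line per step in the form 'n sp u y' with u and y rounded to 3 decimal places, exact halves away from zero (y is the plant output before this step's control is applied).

0 4 10.000 0.000
1 4 -0.250 2.500
2 -3 -8.719 0.688
3 -3 3.871 -1.973
4 -3 -6.507 0.376
5 -3 0.053 -1.514
6 4 11.293 -0.441
7 4 -3.206 2.691
8 4 8.859 0.006
9 4 1.301 2.217

(exact arithmetic carried between steps; '≈' marks a value shown rounded to 6 d.p. or computed from one; I and e_prev carry over from the previous line; the table rounds u and y to 3 d.p., halves away from zero)
n=0: y=0, sp=4, e=sp−y=4; I=4, D=e−e_prev=4; u=1/2·4+1/2·4+3/2·4=10; next y=3/10·0+1/4·10=2.5
n=1: y=2.5, sp=4, e=sp−y=1.5; I=5.5, D=e−e_prev=-2.5; u=1/2·1.5+1/2·5.5+3/2·(-2.5)=-0.25; next y=3/10·2.5+1/4·(-0.25)=0.6875
n=2: y=0.6875, sp=-3, e=sp−y=-3.6875; I=1.8125, D=e−e_prev=-5.1875; u=1/2·(-3.6875)+1/2·1.8125+3/2·(-5.1875)=-8.71875; next y=3/10·0.6875+1/4·(-8.71875)≈-1.973438
n=3: y≈-1.973438, sp=-3, e=sp−y≈-1.026563; I≈0.785938, D=e−e_prev≈2.660938; u=1/2·(-1.026563)+1/2·0.785938+3/2·2.660938≈3.871094; next y=3/10·(-1.973438)+1/4·3.871094≈0.375742
n=4: y≈0.375742, sp=-3, e=sp−y≈-3.375742; I≈-2.589805, D=e−e_prev≈-2.349180; u=1/2·(-3.375742)+1/2·(-2.589805)+3/2·(-2.349180)≈-6.506543; next y=3/10·0.375742+1/4·(-6.506543)≈-1.513913
n=5: y≈-1.513913, sp=-3, e=sp−y≈-1.486087; I≈-4.075892, D=e−e_prev≈1.889655; u=1/2·(-1.486087)+1/2·(-4.075892)+3/2·1.889655≈0.053494; next y=3/10·(-1.513913)+1/4·0.053494≈-0.440801
n=6: y≈-0.440801, sp=4, e=sp−y≈4.440801; I≈0.364909, D=e−e_prev≈5.926887; u=1/2·4.440801+1/2·0.364909+3/2·5.926887≈11.293186; next y=3/10·(-0.440801)+1/4·11.293186≈2.691056
n=7: y≈2.691056, sp=4, e=sp−y≈1.308944; I≈1.673853, D=e−e_prev≈-3.131857; u=1/2·1.308944+1/2·1.673853+3/2·(-3.131857)≈-3.206387; next y=3/10·2.691056+1/4·(-3.206387)≈0.005720
n=8: y≈0.005720, sp=4, e=sp−y≈3.994280; I≈5.668132, D=e−e_prev≈2.685336; u=1/2·3.994280+1/2·5.668132+3/2·2.685336≈8.859210; next y=3/10·0.005720+1/4·8.859210≈2.216519
n=9: y≈2.216519, sp=4, e=sp−y≈1.783481; I≈7.451614, D=e−e_prev≈-2.210799; u=1/2·1.783481+1/2·7.451614+3/2·(-2.210799)≈1.301350; next y=3/10·2.216519+1/4·1.301350≈0.990293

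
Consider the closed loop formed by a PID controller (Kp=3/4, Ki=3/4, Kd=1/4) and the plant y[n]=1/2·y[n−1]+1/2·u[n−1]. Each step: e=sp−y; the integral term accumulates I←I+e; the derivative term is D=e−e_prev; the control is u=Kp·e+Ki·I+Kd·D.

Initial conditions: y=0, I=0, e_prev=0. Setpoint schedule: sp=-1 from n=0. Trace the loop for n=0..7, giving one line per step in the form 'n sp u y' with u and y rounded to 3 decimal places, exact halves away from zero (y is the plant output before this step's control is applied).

0 -1 -1.750 0.000
1 -1 -0.719 -0.875
2 -1 -1.168 -0.797
3 -1 -0.976 -0.982
4 -1 -1.041 -0.979
5 -1 -1.002 -1.010
6 -1 -1.009 -1.006
7 -1 -1.001 -1.008

(exact arithmetic carried between steps; '≈' marks a value shown rounded to 6 d.p. or computed from one; I and e_prev carry over from the previous line; the table rounds u and y to 3 d.p., halves away from zero)
n=0: y=0, sp=-1, e=sp−y=-1; I=-1, D=e−e_prev=-1; u=3/4·(-1)+3/4·(-1)+1/4·(-1)=-1.75; next y=1/2·0+1/2·(-1.75)=-0.875
n=1: y=-0.875, sp=-1, e=sp−y=-0.125; I=-1.125, D=e−e_prev=0.875; u=3/4·(-0.125)+3/4·(-1.125)+1/4·0.875=-0.71875; next y=1/2·(-0.875)+1/2·(-0.71875)=-0.796875
n=2: y=-0.796875, sp=-1, e=sp−y=-0.203125; I=-1.328125, D=e−e_prev=-0.078125; u=3/4·(-0.203125)+3/4·(-1.328125)+1/4·(-0.078125)≈-1.167969; next y=1/2·(-0.796875)+1/2·(-1.167969)≈-0.982422
n=3: y≈-0.982422, sp=-1, e=sp−y≈-0.017578; I≈-1.345703, D=e−e_prev≈0.185547; u=3/4·(-0.017578)+3/4·(-1.345703)+1/4·0.185547≈-0.976074; next y=1/2·(-0.982422)+1/2·(-0.976074)≈-0.979248
n=4: y≈-0.979248, sp=-1, e=sp−y≈-0.020752; I≈-1.366455, D=e−e_prev≈-0.003174; u=3/4·(-0.020752)+3/4·(-1.366455)+1/4·(-0.003174)≈-1.041199; next y=1/2·(-0.979248)+1/2·(-1.041199)≈-1.010223
n=5: y≈-1.010223, sp=-1, e=sp−y≈0.010223; I≈-1.356232, D=e−e_prev≈0.030975; u=3/4·0.010223+3/4·(-1.356232)+1/4·0.030975≈-1.001762; next y=1/2·(-1.010223)+1/2·(-1.001762)≈-1.005993
n=6: y≈-1.005993, sp=-1, e=sp−y≈0.005993; I≈-1.350239, D=e−e_prev≈-0.004230; u=3/4·0.005993+3/4·(-1.350239)+1/4·(-0.004230)≈-1.009242; next y=1/2·(-1.005993)+1/2·(-1.009242)≈-1.007617
n=7: y≈-1.007617, sp=-1, e=sp−y≈0.007617; I≈-1.342621, D=e−e_prev≈0.001625; u=3/4·0.007617+3/4·(-1.342621)+1/4·0.001625≈-1.000847; next y=1/2·(-1.007617)+1/2·(-1.000847)≈-1.004232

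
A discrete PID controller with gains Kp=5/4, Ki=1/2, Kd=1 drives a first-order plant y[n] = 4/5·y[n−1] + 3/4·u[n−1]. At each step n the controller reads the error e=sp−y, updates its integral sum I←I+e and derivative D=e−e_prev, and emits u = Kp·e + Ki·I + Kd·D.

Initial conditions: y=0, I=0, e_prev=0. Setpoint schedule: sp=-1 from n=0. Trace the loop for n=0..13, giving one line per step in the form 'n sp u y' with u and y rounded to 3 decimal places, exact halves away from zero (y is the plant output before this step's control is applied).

0 -1 -2.750 0.000
1 -1 3.422 -2.063
2 -1 -6.301 0.916
3 -1 9.220 -3.993
4 -1 -15.405 3.721
5 -1 23.768 -8.577
6 -1 -38.480 10.964
7 -1 60.474 -20.089
8 -1 -96.811 29.284
9 -1 153.199 -49.180
10 -1 -244.198 75.555
11 -1 387.473 -122.705
12 -1 -616.585 192.441
13 -1 979.390 -308.486

(exact arithmetic carried between steps; '≈' marks a value shown rounded to 6 d.p. or computed from one; I and e_prev carry over from the previous line; the table rounds u and y to 3 d.p., halves away from zero)
n=0: y=0, sp=-1, e=sp−y=-1; I=-1, D=e−e_prev=-1; u=5/4·(-1)+1/2·(-1)+1·(-1)=-2.75; next y=4/5·0+3/4·(-2.75)=-2.0625
n=1: y=-2.0625, sp=-1, e=sp−y=1.0625; I=0.0625, D=e−e_prev=2.0625; u=5/4·1.0625+1/2·0.0625+1·2.0625=3.421875; next y=4/5·(-2.0625)+3/4·3.421875≈0.916406
n=2: y≈0.916406, sp=-1, e=sp−y≈-1.916406; I≈-1.853906, D=e−e_prev≈-2.978906; u=5/4·(-1.916406)+1/2·(-1.853906)+1·(-2.978906)≈-6.301367; next y=4/5·0.916406+3/4·(-6.301367)≈-3.992900
n=3: y≈-3.992900, sp=-1, e=sp−y≈2.992900; I≈1.138994, D=e−e_prev≈4.909307; u=5/4·2.992900+1/2·1.138994+1·4.909307≈9.219929; next y=4/5·(-3.992900)+3/4·9.219929≈3.720627
n=4: y≈3.720627, sp=-1, e=sp−y≈-4.720627; I≈-3.581632, D=e−e_prev≈-7.713527; u=5/4·(-4.720627)+1/2·(-3.581632)+1·(-7.713527)≈-15.405126; next y=4/5·3.720627+3/4·(-15.405126)≈-8.577344
n=5: y≈-8.577344, sp=-1, e=sp−y≈7.577344; I≈3.995711, D=e−e_prev≈12.297970; u=5/4·7.577344+1/2·3.995711+1·12.297970≈23.767505; next y=4/5·(-8.577344)+3/4·23.767505≈10.963754
n=6: y≈10.963754, sp=-1, e=sp−y≈-11.963754; I≈-7.968043, D=e−e_prev≈-19.541098; u=5/4·(-11.963754)+1/2·(-7.968043)+1·(-19.541098)≈-38.479812; next y=4/5·10.963754+3/4·(-38.479812)≈-20.088855
n=7: y≈-20.088855, sp=-1, e=sp−y≈19.088855; I≈11.120813, D=e−e_prev≈31.052609; u=5/4·19.088855+1/2·11.120813+1·31.052609≈60.474085; next y=4/5·(-20.088855)+3/4·60.474085≈29.284479
n=8: y≈29.284479, sp=-1, e=sp−y≈-30.284479; I≈-19.163667, D=e−e_prev≈-49.373335; u=5/4·(-30.284479)+1/2·(-19.163667)+1·(-49.373335)≈-96.810768; next y=4/5·29.284479+3/4·(-96.810768)≈-49.180492
n=9: y≈-49.180492, sp=-1, e=sp−y≈48.180492; I≈29.016825, D=e−e_prev≈78.464972; u=5/4·48.180492+1/2·29.016825+1·78.464972≈153.198999; next y=4/5·(-49.180492)+3/4·153.198999≈75.554856
n=10: y≈75.554856, sp=-1, e=sp−y≈-76.554856; I≈-47.538031, D=e−e_prev≈-124.735348; u=5/4·(-76.554856)+1/2·(-47.538031)+1·(-124.735348)≈-244.197933; next y=4/5·75.554856+3/4·(-244.197933)≈-122.704565
n=11: y≈-122.704565, sp=-1, e=sp−y≈121.704565; I≈74.166535, D=e−e_prev≈198.259421; u=5/4·121.704565+1/2·74.166535+1·198.259421≈387.473395; next y=4/5·(-122.704565)+3/4·387.473395≈192.441394
n=12: y≈192.441394, sp=-1, e=sp−y≈-193.441394; I≈-119.274859, D=e−e_prev≈-315.145959; u=5/4·(-193.441394)+1/2·(-119.274859)+1·(-315.145959)≈-616.585131; next y=4/5·192.441394+3/4·(-616.585131)≈-308.485733
n=13: y≈-308.485733, sp=-1, e=sp−y≈307.485733; I≈188.210874, D=e−e_prev≈500.927127; u=5/4·307.485733+1/2·188.210874+1·500.927127≈979.389730; next y=4/5·(-308.485733)+3/4·979.389730≈487.753711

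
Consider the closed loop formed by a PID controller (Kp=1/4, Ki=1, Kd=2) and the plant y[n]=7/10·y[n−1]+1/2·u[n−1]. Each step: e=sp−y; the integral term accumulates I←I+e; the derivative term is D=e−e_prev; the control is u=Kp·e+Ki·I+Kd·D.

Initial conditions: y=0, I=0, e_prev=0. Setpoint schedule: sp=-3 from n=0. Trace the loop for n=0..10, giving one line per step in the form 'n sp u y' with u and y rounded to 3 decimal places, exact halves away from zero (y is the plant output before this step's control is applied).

(exact arithmetic carried between steps; '≈' marks a value shown rounded to 6 d.p. or computed from one; I and e_prev carry over from the previous line; the table rounds u and y to 3 d.p., halves away from zero)
n=0: y=0, sp=-3, e=sp−y=-3; I=-3, D=e−e_prev=-3; u=1/4·(-3)+1·(-3)+2·(-3)=-9.75; next y=7/10·0+1/2·(-9.75)=-4.875
n=1: y=-4.875, sp=-3, e=sp−y=1.875; I=-1.125, D=e−e_prev=4.875; u=1/4·1.875+1·(-1.125)+2·4.875=9.09375; next y=7/10·(-4.875)+1/2·9.09375=1.134375
n=2: y=1.134375, sp=-3, e=sp−y=-4.134375; I=-5.259375, D=e−e_prev=-6.009375; u=1/4·(-4.134375)+1·(-5.259375)+2·(-6.009375)≈-18.311719; next y=7/10·1.134375+1/2·(-18.311719)≈-8.361797
n=3: y≈-8.361797, sp=-3, e=sp−y≈5.361797; I≈0.102422, D=e−e_prev≈9.496172; u=1/4·5.361797+1·0.102422+2·9.496172≈20.435215; next y=7/10·(-8.361797)+1/2·20.435215≈4.364350
n=4: y≈4.364350, sp=-3, e=sp−y≈-7.364350; I≈-7.261928, D=e−e_prev≈-12.726146; u=1/4·(-7.364350)+1·(-7.261928)+2·(-12.726146)≈-34.555308; next y=7/10·4.364350+1/2·(-34.555308)≈-14.222609
n=5: y≈-14.222609, sp=-3, e=sp−y≈11.222609; I≈3.960682, D=e−e_prev≈18.586959; u=1/4·11.222609+1·3.960682+2·18.586959≈43.940252; next y=7/10·(-14.222609)+1/2·43.940252≈12.014299
n=6: y≈12.014299, sp=-3, e=sp−y≈-15.014299; I≈-11.053618, D=e−e_prev≈-26.236909; u=1/4·(-15.014299)+1·(-11.053618)+2·(-26.236909)≈-67.281010; next y=7/10·12.014299+1/2·(-67.281010)≈-25.230495
n=7: y≈-25.230495, sp=-3, e=sp−y≈22.230495; I≈11.176878, D=e−e_prev≈37.244795; u=1/4·22.230495+1·11.176878+2·37.244795≈91.224091; next y=7/10·(-25.230495)+1/2·91.224091≈27.950699
n=8: y≈27.950699, sp=-3, e=sp−y≈-30.950699; I≈-19.773821, D=e−e_prev≈-53.181194; u=1/4·(-30.950699)+1·(-19.773821)+2·(-53.181194)≈-133.873884; next y=7/10·27.950699+1/2·(-133.873884)≈-47.371453
n=9: y≈-47.371453, sp=-3, e=sp−y≈44.371453; I≈24.597632, D=e−e_prev≈75.322152; u=1/4·44.371453+1·24.597632+2·75.322152≈186.334799; next y=7/10·(-47.371453)+1/2·186.334799≈60.007382
n=10: y≈60.007382, sp=-3, e=sp−y≈-63.007382; I≈-38.409750, D=e−e_prev≈-107.378835; u=1/4·(-63.007382)+1·(-38.409750)+2·(-107.378835)≈-268.919266; next y=7/10·60.007382+1/2·(-268.919266)≈-92.454466

0 -3 -9.750 0.000
1 -3 9.094 -4.875
2 -3 -18.312 1.134
3 -3 20.435 -8.362
4 -3 -34.555 4.364
5 -3 43.940 -14.223
6 -3 -67.281 12.014
7 -3 91.224 -25.230
8 -3 -133.874 27.951
9 -3 186.335 -47.371
10 -3 -268.919 60.007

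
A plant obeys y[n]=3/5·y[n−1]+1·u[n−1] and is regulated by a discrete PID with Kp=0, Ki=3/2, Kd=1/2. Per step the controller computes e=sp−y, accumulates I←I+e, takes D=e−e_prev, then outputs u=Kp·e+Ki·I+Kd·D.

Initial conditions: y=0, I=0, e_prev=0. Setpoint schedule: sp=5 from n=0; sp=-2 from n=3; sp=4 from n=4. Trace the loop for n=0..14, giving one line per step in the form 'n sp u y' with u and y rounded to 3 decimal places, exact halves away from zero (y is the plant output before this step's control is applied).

0 5 10.000 0.000
1 5 -5.000 10.000
2 5 10.500 1.000
3 -2 -22.200 11.100
4 4 31.980 -15.540
5 4 -31.422 22.656
6 4 40.661 -17.828
7 4 -42.423 29.964
8 4 51.345 -24.445
9 4 -55.437 36.678
10 4 66.324 -33.431
11 4 -71.977 46.266
12 4 85.439 -44.218
13 4 -93.729 58.909
14 4 110.056 -58.383

(exact arithmetic carried between steps; '≈' marks a value shown rounded to 6 d.p. or computed from one; I and e_prev carry over from the previous line; the table rounds u and y to 3 d.p., halves away from zero)
n=0: y=0, sp=5, e=sp−y=5; I=5, D=e−e_prev=5; u=0·5+3/2·5+1/2·5=10; next y=3/5·0+1·10=10
n=1: y=10, sp=5, e=sp−y=-5; I=0, D=e−e_prev=-10; u=0·(-5)+3/2·0+1/2·(-10)=-5; next y=3/5·10+1·(-5)=1
n=2: y=1, sp=5, e=sp−y=4; I=4, D=e−e_prev=9; u=0·4+3/2·4+1/2·9=10.5; next y=3/5·1+1·10.5=11.1
n=3: y=11.1, sp=-2, e=sp−y=-13.1; I=-9.1, D=e−e_prev=-17.1; u=0·(-13.1)+3/2·(-9.1)+1/2·(-17.1)=-22.2; next y=3/5·11.1+1·(-22.2)=-15.54
n=4: y=-15.54, sp=4, e=sp−y=19.54; I=10.44, D=e−e_prev=32.64; u=0·19.54+3/2·10.44+1/2·32.64=31.98; next y=3/5·(-15.54)+1·31.98=22.656
n=5: y=22.656, sp=4, e=sp−y=-18.656; I=-8.216, D=e−e_prev=-38.196; u=0·(-18.656)+3/2·(-8.216)+1/2·(-38.196)=-31.422; next y=3/5·22.656+1·(-31.422)=-17.8284
n=6: y=-17.8284, sp=4, e=sp−y=21.8284; I=13.6124, D=e−e_prev=40.4844; u=0·21.8284+3/2·13.6124+1/2·40.4844=40.6608; next y=3/5·(-17.8284)+1·40.6608=29.96376
n=7: y=29.96376, sp=4, e=sp−y=-25.96376; I=-12.35136, D=e−e_prev=-47.79216; u=0·(-25.96376)+3/2·(-12.35136)+1/2·(-47.79216)=-42.42312; next y=3/5·29.96376+1·(-42.42312)=-24.444864
n=8: y=-24.444864, sp=4, e=sp−y=28.444864; I=16.093504, D=e−e_prev=54.408624; u=0·28.444864+3/2·16.093504+1/2·54.408624=51.344568; next y=3/5·(-24.444864)+1·51.344568≈36.677650
n=9: y≈36.677650, sp=4, e=sp−y≈-32.677650; I≈-16.584146, D=e−e_prev≈-61.122514; u=0·(-32.677650)+3/2·(-16.584146)+1/2·(-61.122514)≈-55.437475; next y=3/5·36.677650+1·(-55.437475)≈-33.430885
n=10: y≈-33.430885, sp=4, e=sp−y≈37.430885; I≈20.846740, D=e−e_prev≈70.108535; u=0·37.430885+3/2·20.846740+1/2·70.108535≈66.324377; next y=3/5·(-33.430885)+1·66.324377≈46.265846
n=11: y≈46.265846, sp=4, e=sp−y≈-42.265846; I≈-21.419106, D=e−e_prev≈-79.696731; u=0·(-42.265846)+3/2·(-21.419106)+1/2·(-79.696731)≈-71.977025; next y=3/5·46.265846+1·(-71.977025)≈-44.217517
n=12: y≈-44.217517, sp=4, e=sp−y≈48.217517; I≈26.798411, D=e−e_prev≈90.483363; u=0·48.217517+3/2·26.798411+1/2·90.483363≈85.439299; next y=3/5·(-44.217517)+1·85.439299≈58.908788
n=13: y≈58.908788, sp=4, e=sp−y≈-54.908788; I≈-28.110377, D=e−e_prev≈-103.126305; u=0·(-54.908788)+3/2·(-28.110377)+1/2·(-103.126305)≈-93.728718; next y=3/5·58.908788+1·(-93.728718)≈-58.383445
n=14: y≈-58.383445, sp=4, e=sp−y≈62.383445; I≈34.273068, D=e−e_prev≈117.292233; u=0·62.383445+3/2·34.273068+1/2·117.292233≈110.055719; next y=3/5·(-58.383445)+1·110.055719≈75.025652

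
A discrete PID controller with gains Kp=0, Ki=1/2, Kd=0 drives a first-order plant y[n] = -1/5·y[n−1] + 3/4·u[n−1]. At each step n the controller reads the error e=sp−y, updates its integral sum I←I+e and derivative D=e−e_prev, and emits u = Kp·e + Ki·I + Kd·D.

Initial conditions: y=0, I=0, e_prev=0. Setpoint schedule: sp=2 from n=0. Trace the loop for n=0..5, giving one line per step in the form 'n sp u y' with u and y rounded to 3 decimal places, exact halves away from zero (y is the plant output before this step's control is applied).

(exact arithmetic carried between steps; '≈' marks a value shown rounded to 6 d.p. or computed from one; I and e_prev carry over from the previous line; the table rounds u and y to 3 d.p., halves away from zero)
n=0: y=0, sp=2, e=sp−y=2; I=2, D=e−e_prev=2; u=0·2+1/2·2+0·2=1; next y=-1/5·0+3/4·1=0.75
n=1: y=0.75, sp=2, e=sp−y=1.25; I=3.25, D=e−e_prev=-0.75; u=0·1.25+1/2·3.25+0·(-0.75)=1.625; next y=-1/5·0.75+3/4·1.625=1.06875
n=2: y=1.06875, sp=2, e=sp−y=0.93125; I=4.18125, D=e−e_prev=-0.31875; u=0·0.93125+1/2·4.18125+0·(-0.31875)=2.090625; next y=-1/5·1.06875+3/4·2.090625≈1.354219
n=3: y≈1.354219, sp=2, e=sp−y≈0.645781; I≈4.827031, D=e−e_prev≈-0.285469; u=0·0.645781+1/2·4.827031+0·(-0.285469)≈2.413516; next y=-1/5·1.354219+3/4·2.413516≈1.539293
n=4: y≈1.539293, sp=2, e=sp−y≈0.460707; I≈5.287738, D=e−e_prev≈-0.185074; u=0·0.460707+1/2·5.287738+0·(-0.185074)≈2.643869; next y=-1/5·1.539293+3/4·2.643869≈1.675043
n=5: y≈1.675043, sp=2, e=sp−y≈0.324957; I≈5.612695, D=e−e_prev≈-0.135750; u=0·0.324957+1/2·5.612695+0·(-0.135750)≈2.806348; next y=-1/5·1.675043+3/4·2.806348≈1.769752

0 2 1.000 0.000
1 2 1.625 0.750
2 2 2.091 1.069
3 2 2.414 1.354
4 2 2.644 1.539
5 2 2.806 1.675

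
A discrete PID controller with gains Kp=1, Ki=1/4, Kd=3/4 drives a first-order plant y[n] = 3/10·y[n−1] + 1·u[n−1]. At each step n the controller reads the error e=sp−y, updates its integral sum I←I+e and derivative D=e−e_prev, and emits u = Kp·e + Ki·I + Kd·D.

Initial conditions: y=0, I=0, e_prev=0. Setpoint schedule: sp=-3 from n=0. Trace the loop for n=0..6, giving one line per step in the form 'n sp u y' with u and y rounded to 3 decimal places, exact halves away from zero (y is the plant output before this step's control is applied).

(exact arithmetic carried between steps; '≈' marks a value shown rounded to 6 d.p. or computed from one; I and e_prev carry over from the previous line; the table rounds u and y to 3 d.p., halves away from zero)
n=0: y=0, sp=-3, e=sp−y=-3; I=-3, D=e−e_prev=-3; u=1·(-3)+1/4·(-3)+3/4·(-3)=-6; next y=3/10·0+1·(-6)=-6
n=1: y=-6, sp=-3, e=sp−y=3; I=0, D=e−e_prev=6; u=1·3+1/4·0+3/4·6=7.5; next y=3/10·(-6)+1·7.5=5.7
n=2: y=5.7, sp=-3, e=sp−y=-8.7; I=-8.7, D=e−e_prev=-11.7; u=1·(-8.7)+1/4·(-8.7)+3/4·(-11.7)=-19.65; next y=3/10·5.7+1·(-19.65)=-17.94
n=3: y=-17.94, sp=-3, e=sp−y=14.94; I=6.24, D=e−e_prev=23.64; u=1·14.94+1/4·6.24+3/4·23.64=34.23; next y=3/10·(-17.94)+1·34.23=28.848
n=4: y=28.848, sp=-3, e=sp−y=-31.848; I=-25.608, D=e−e_prev=-46.788; u=1·(-31.848)+1/4·(-25.608)+3/4·(-46.788)=-73.341; next y=3/10·28.848+1·(-73.341)=-64.6866
n=5: y=-64.6866, sp=-3, e=sp−y=61.6866; I=36.0786, D=e−e_prev=93.5346; u=1·61.6866+1/4·36.0786+3/4·93.5346=140.8572; next y=3/10·(-64.6866)+1·140.8572=121.45122
n=6: y=121.45122, sp=-3, e=sp−y=-124.45122; I=-88.37262, D=e−e_prev=-186.13782; u=1·(-124.45122)+1/4·(-88.37262)+3/4·(-186.13782)=-286.14774; next y=3/10·121.45122+1·(-286.14774)=-249.712374

0 -3 -6.000 0.000
1 -3 7.500 -6.000
2 -3 -19.650 5.700
3 -3 34.230 -17.940
4 -3 -73.341 28.848
5 -3 140.857 -64.687
6 -3 -286.148 121.451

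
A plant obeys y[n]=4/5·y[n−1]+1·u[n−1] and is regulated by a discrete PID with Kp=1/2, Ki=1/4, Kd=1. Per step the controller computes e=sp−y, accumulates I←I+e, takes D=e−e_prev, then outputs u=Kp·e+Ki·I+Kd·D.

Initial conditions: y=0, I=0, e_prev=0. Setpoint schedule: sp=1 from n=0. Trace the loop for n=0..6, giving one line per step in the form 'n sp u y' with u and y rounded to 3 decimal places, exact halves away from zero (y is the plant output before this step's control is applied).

(exact arithmetic carried between steps; '≈' marks a value shown rounded to 6 d.p. or computed from one; I and e_prev carry over from the previous line; the table rounds u and y to 3 d.p., halves away from zero)
n=0: y=0, sp=1, e=sp−y=1; I=1, D=e−e_prev=1; u=1/2·1+1/4·1+1·1=1.75; next y=4/5·0+1·1.75=1.75
n=1: y=1.75, sp=1, e=sp−y=-0.75; I=0.25, D=e−e_prev=-1.75; u=1/2·(-0.75)+1/4·0.25+1·(-1.75)=-2.0625; next y=4/5·1.75+1·(-2.0625)=-0.6625
n=2: y=-0.6625, sp=1, e=sp−y=1.6625; I=1.9125, D=e−e_prev=2.4125; u=1/2·1.6625+1/4·1.9125+1·2.4125=3.721875; next y=4/5·(-0.6625)+1·3.721875=3.191875
n=3: y=3.191875, sp=1, e=sp−y=-2.191875; I=-0.279375, D=e−e_prev=-3.854375; u=1/2·(-2.191875)+1/4·(-0.279375)+1·(-3.854375)≈-5.020156; next y=4/5·3.191875+1·(-5.020156)≈-2.466656
n=4: y≈-2.466656, sp=1, e=sp−y≈3.466656; I≈3.187281, D=e−e_prev≈5.658531; u=1/2·3.466656+1/4·3.187281+1·5.658531≈8.188680; next y=4/5·(-2.466656)+1·8.188680≈6.215355
n=5: y≈6.215355, sp=1, e=sp−y≈-5.215355; I≈-2.028073, D=e−e_prev≈-8.682011; u=1/2·(-5.215355)+1/4·(-2.028073)+1·(-8.682011)≈-11.796707; next y=4/5·6.215355+1·(-11.796707)≈-6.824423
n=6: y≈-6.824423, sp=1, e=sp−y≈7.824423; I≈5.796349, D=e−e_prev≈13.039778; u=1/2·7.824423+1/4·5.796349+1·13.039778≈18.401076; next y=4/5·(-6.824423)+1·18.401076≈12.941538

0 1 1.750 0.000
1 1 -2.063 1.750
2 1 3.722 -0.663
3 1 -5.020 3.192
4 1 8.189 -2.467
5 1 -11.797 6.215
6 1 18.401 -6.824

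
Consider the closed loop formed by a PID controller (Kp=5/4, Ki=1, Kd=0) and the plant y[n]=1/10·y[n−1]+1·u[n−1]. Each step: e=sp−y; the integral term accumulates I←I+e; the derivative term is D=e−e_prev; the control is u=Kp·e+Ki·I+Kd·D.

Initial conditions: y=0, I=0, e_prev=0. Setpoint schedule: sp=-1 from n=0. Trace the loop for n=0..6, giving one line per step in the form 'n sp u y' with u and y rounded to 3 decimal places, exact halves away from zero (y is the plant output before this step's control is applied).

0 -1 -2.250 0.000
1 -1 1.813 -2.250
2 -1 -5.572 1.588
3 -1 7.592 -5.413
4 -1 -16.038 7.051
5 -1 26.275 -15.333
6 -1 -49.561 24.742

(exact arithmetic carried between steps; '≈' marks a value shown rounded to 6 d.p. or computed from one; I and e_prev carry over from the previous line; the table rounds u and y to 3 d.p., halves away from zero)
n=0: y=0, sp=-1, e=sp−y=-1; I=-1, D=e−e_prev=-1; u=5/4·(-1)+1·(-1)+0·(-1)=-2.25; next y=1/10·0+1·(-2.25)=-2.25
n=1: y=-2.25, sp=-1, e=sp−y=1.25; I=0.25, D=e−e_prev=2.25; u=5/4·1.25+1·0.25+0·2.25=1.8125; next y=1/10·(-2.25)+1·1.8125=1.5875
n=2: y=1.5875, sp=-1, e=sp−y=-2.5875; I=-2.3375, D=e−e_prev=-3.8375; u=5/4·(-2.5875)+1·(-2.3375)+0·(-3.8375)=-5.571875; next y=1/10·1.5875+1·(-5.571875)=-5.413125
n=3: y=-5.413125, sp=-1, e=sp−y=4.413125; I=2.075625, D=e−e_prev=7.000625; u=5/4·4.413125+1·2.075625+0·7.000625≈7.592031; next y=1/10·(-5.413125)+1·7.592031≈7.050719
n=4: y≈7.050719, sp=-1, e=sp−y≈-8.050719; I≈-5.975094, D=e−e_prev≈-12.463844; u=5/4·(-8.050719)+1·(-5.975094)+0·(-12.463844)≈-16.038492; next y=1/10·7.050719+1·(-16.038492)≈-15.333420
n=5: y≈-15.333420, sp=-1, e=sp−y≈14.333420; I≈8.358327, D=e−e_prev≈22.384139; u=5/4·14.333420+1·8.358327+0·22.384139≈26.275102; next y=1/10·(-15.333420)+1·26.275102≈24.741760
n=6: y≈24.741760, sp=-1, e=sp−y≈-25.741760; I≈-17.383433, D=e−e_prev≈-40.075180; u=5/4·(-25.741760)+1·(-17.383433)+0·(-40.075180)≈-49.560633; next y=1/10·24.741760+1·(-49.560633)≈-47.086457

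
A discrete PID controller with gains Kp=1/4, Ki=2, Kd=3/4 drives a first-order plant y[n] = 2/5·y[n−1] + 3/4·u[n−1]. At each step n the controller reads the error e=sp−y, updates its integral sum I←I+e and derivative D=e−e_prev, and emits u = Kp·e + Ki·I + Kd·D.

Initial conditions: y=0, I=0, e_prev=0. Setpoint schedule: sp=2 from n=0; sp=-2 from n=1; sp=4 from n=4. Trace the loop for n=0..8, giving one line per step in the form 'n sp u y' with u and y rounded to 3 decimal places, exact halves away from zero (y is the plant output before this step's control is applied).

0 2 6.000 0.000
1 -2 -17.000 4.500
2 -2 22.725 -10.950
3 -2 -41.804 12.664
4 4 81.432 -26.287
5 4 -122.246 50.559
6 4 208.331 -71.461
7 4 -329.636 127.664
8 4 543.856 -196.162

(exact arithmetic carried between steps; '≈' marks a value shown rounded to 6 d.p. or computed from one; I and e_prev carry over from the previous line; the table rounds u and y to 3 d.p., halves away from zero)
n=0: y=0, sp=2, e=sp−y=2; I=2, D=e−e_prev=2; u=1/4·2+2·2+3/4·2=6; next y=2/5·0+3/4·6=4.5
n=1: y=4.5, sp=-2, e=sp−y=-6.5; I=-4.5, D=e−e_prev=-8.5; u=1/4·(-6.5)+2·(-4.5)+3/4·(-8.5)=-17; next y=2/5·4.5+3/4·(-17)=-10.95
n=2: y=-10.95, sp=-2, e=sp−y=8.95; I=4.45, D=e−e_prev=15.45; u=1/4·8.95+2·4.45+3/4·15.45=22.725; next y=2/5·(-10.95)+3/4·22.725=12.66375
n=3: y=12.66375, sp=-2, e=sp−y=-14.66375; I=-10.21375, D=e−e_prev=-23.61375; u=1/4·(-14.66375)+2·(-10.21375)+3/4·(-23.61375)=-41.80375; next y=2/5·12.66375+3/4·(-41.80375)≈-26.287313
n=4: y≈-26.287313, sp=4, e=sp−y≈30.287313; I≈20.073563, D=e−e_prev≈44.951063; u=1/4·30.287313+2·20.073563+3/4·44.951063≈81.43225; next y=2/5·(-26.287313)+3/4·81.43225≈50.559263
n=5: y≈50.559263, sp=4, e=sp−y≈-46.559263; I≈-26.4857, D=e−e_prev≈-76.846575; u=1/4·(-46.559263)+2·(-26.4857)+3/4·(-76.846575)≈-122.246147; next y=2/5·50.559263+3/4·(-122.246147)≈-71.460905
n=6: y≈-71.460905, sp=4, e=sp−y≈75.460905; I≈48.975205, D=e−e_prev≈122.020168; u=1/4·75.460905+2·48.975205+3/4·122.020168≈208.330762; next y=2/5·(-71.460905)+3/4·208.330762≈127.663710
n=7: y≈127.663710, sp=4, e=sp−y≈-123.663710; I≈-74.688505, D=e−e_prev≈-199.124615; u=1/4·(-123.663710)+2·(-74.688505)+3/4·(-199.124615)≈-329.636398; next y=2/5·127.663710+3/4·(-329.636398)≈-196.161814
n=8: y≈-196.161814, sp=4, e=sp−y≈200.161814; I≈125.473310, D=e−e_prev≈323.825524; u=1/4·200.161814+2·125.473310+3/4·323.825524≈543.856216; next y=2/5·(-196.161814)+3/4·543.856216≈329.427436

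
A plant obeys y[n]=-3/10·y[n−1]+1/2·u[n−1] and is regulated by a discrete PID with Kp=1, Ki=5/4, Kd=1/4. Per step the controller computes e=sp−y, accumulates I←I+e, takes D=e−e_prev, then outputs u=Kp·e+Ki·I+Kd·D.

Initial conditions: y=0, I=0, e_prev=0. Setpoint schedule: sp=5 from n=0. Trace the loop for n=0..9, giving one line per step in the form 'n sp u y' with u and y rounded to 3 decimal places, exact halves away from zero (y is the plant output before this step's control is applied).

0 5 12.500 0.000
1 5 1.875 6.250
2 5 19.844 -0.938
3 5 -2.383 10.203
4 5 30.037 -4.252
5 5 -13.378 16.294
6 5 47.320 -11.577
7 5 -35.702 27.133
8 5 79.119 -25.991
9 5 -78.793 47.357

(exact arithmetic carried between steps; '≈' marks a value shown rounded to 6 d.p. or computed from one; I and e_prev carry over from the previous line; the table rounds u and y to 3 d.p., halves away from zero)
n=0: y=0, sp=5, e=sp−y=5; I=5, D=e−e_prev=5; u=1·5+5/4·5+1/4·5=12.5; next y=-3/10·0+1/2·12.5=6.25
n=1: y=6.25, sp=5, e=sp−y=-1.25; I=3.75, D=e−e_prev=-6.25; u=1·(-1.25)+5/4·3.75+1/4·(-6.25)=1.875; next y=-3/10·6.25+1/2·1.875=-0.9375
n=2: y=-0.9375, sp=5, e=sp−y=5.9375; I=9.6875, D=e−e_prev=7.1875; u=1·5.9375+5/4·9.6875+1/4·7.1875=19.84375; next y=-3/10·(-0.9375)+1/2·19.84375=10.203125
n=3: y=10.203125, sp=5, e=sp−y=-5.203125; I=4.484375, D=e−e_prev=-11.140625; u=1·(-5.203125)+5/4·4.484375+1/4·(-11.140625)≈-2.382813; next y=-3/10·10.203125+1/2·(-2.382813)≈-4.252344
n=4: y≈-4.252344, sp=5, e=sp−y≈9.252344; I≈13.736719, D=e−e_prev≈14.455469; u=1·9.252344+5/4·13.736719+1/4·14.455469≈30.037109; next y=-3/10·(-4.252344)+1/2·30.037109≈16.294258
n=5: y≈16.294258, sp=5, e=sp−y≈-11.294258; I≈2.442461, D=e−e_prev≈-20.546602; u=1·(-11.294258)+5/4·2.442461+1/4·(-20.546602)≈-13.377832; next y=-3/10·16.294258+1/2·(-13.377832)≈-11.577193
n=6: y≈-11.577193, sp=5, e=sp−y≈16.577193; I≈19.019654, D=e−e_prev≈27.871451; u=1·16.577193+5/4·19.019654+1/4·27.871451≈47.319624; next y=-3/10·(-11.577193)+1/2·47.319624≈27.132970
n=7: y≈27.132970, sp=5, e=sp−y≈-22.132970; I≈-3.113316, D=e−e_prev≈-38.710163; u=1·(-22.132970)+5/4·(-3.113316)+1/4·(-38.710163)≈-35.702156; next y=-3/10·27.132970+1/2·(-35.702156)≈-25.990969
n=8: y≈-25.990969, sp=5, e=sp−y≈30.990969; I≈27.877653, D=e−e_prev≈53.123939; u=1·30.990969+5/4·27.877653+1/4·53.123939≈79.119020; next y=-3/10·(-25.990969)+1/2·79.119020≈47.356801
n=9: y≈47.356801, sp=5, e=sp−y≈-42.356801; I≈-14.479147, D=e−e_prev≈-73.347769; u=1·(-42.356801)+5/4·(-14.479147)+1/4·(-73.347769)≈-78.792677; next y=-3/10·47.356801+1/2·(-78.792677)≈-53.603379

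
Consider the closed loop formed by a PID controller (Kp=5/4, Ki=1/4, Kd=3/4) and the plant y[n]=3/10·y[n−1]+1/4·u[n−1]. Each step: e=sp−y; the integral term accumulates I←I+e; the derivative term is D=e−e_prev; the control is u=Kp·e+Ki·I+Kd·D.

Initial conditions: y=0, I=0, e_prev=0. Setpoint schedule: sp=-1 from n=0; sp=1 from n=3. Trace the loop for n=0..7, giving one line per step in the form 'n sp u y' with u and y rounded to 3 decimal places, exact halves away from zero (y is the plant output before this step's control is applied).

0 -1 -2.250 0.000
1 -1 -0.484 -0.563
2 -1 -1.629 -0.290
3 1 3.358 -0.494
4 1 -0.589 0.691
5 1 1.797 0.060
6 1 0.642 0.467
7 1 1.456 0.301

(exact arithmetic carried between steps; '≈' marks a value shown rounded to 6 d.p. or computed from one; I and e_prev carry over from the previous line; the table rounds u and y to 3 d.p., halves away from zero)
n=0: y=0, sp=-1, e=sp−y=-1; I=-1, D=e−e_prev=-1; u=5/4·(-1)+1/4·(-1)+3/4·(-1)=-2.25; next y=3/10·0+1/4·(-2.25)=-0.5625
n=1: y=-0.5625, sp=-1, e=sp−y=-0.4375; I=-1.4375, D=e−e_prev=0.5625; u=5/4·(-0.4375)+1/4·(-1.4375)+3/4·0.5625=-0.484375; next y=3/10·(-0.5625)+1/4·(-0.484375)≈-0.289844
n=2: y≈-0.289844, sp=-1, e=sp−y≈-0.710156; I≈-2.147656, D=e−e_prev≈-0.272656; u=5/4·(-0.710156)+1/4·(-2.147656)+3/4·(-0.272656)≈-1.629102; next y=3/10·(-0.289844)+1/4·(-1.629102)≈-0.494229
n=3: y≈-0.494229, sp=1, e=sp−y≈1.494229; I≈-0.653428, D=e−e_prev≈2.204385; u=5/4·1.494229+1/4·(-0.653428)+3/4·2.204385≈3.357717; next y=3/10·(-0.494229)+1/4·3.357717≈0.691161
n=4: y≈0.691161, sp=1, e=sp−y≈0.308839; I≈-0.344589, D=e−e_prev≈-1.185389; u=5/4·0.308839+1/4·(-0.344589)+3/4·(-1.185389)≈-0.589140; next y=3/10·0.691161+1/4·(-0.589140)≈0.060063
n=5: y≈0.060063, sp=1, e=sp−y≈0.939937; I≈0.595348, D=e−e_prev≈0.631098; u=5/4·0.939937+1/4·0.595348+3/4·0.631098≈1.797081; next y=3/10·0.060063+1/4·1.797081≈0.467289
n=6: y≈0.467289, sp=1, e=sp−y≈0.532711; I≈1.128059, D=e−e_prev≈-0.407226; u=5/4·0.532711+1/4·1.128059+3/4·(-0.407226)≈0.642484; next y=3/10·0.467289+1/4·0.642484≈0.300808
n=7: y≈0.300808, sp=1, e=sp−y≈0.699192; I≈1.827251, D=e−e_prev≈0.166482; u=5/4·0.699192+1/4·1.827251+3/4·0.166482≈1.455664; next y=3/10·0.300808+1/4·1.455664≈0.454158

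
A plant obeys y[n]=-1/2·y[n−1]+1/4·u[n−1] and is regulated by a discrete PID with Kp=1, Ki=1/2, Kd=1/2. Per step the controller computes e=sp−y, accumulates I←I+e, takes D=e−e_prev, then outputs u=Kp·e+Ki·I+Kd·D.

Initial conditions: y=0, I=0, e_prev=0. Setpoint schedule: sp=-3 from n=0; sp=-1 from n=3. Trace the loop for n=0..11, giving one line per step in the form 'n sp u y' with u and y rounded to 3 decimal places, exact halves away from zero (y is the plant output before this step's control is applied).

(exact arithmetic carried between steps; '≈' marks a value shown rounded to 6 d.p. or computed from one; I and e_prev carry over from the previous line; the table rounds u and y to 3 d.p., halves away from zero)
n=0: y=0, sp=-3, e=sp−y=-3; I=-3, D=e−e_prev=-3; u=1·(-3)+1/2·(-3)+1/2·(-3)=-6; next y=-1/2·0+1/4·(-6)=-1.5
n=1: y=-1.5, sp=-3, e=sp−y=-1.5; I=-4.5, D=e−e_prev=1.5; u=1·(-1.5)+1/2·(-4.5)+1/2·1.5=-3; next y=-1/2·(-1.5)+1/4·(-3)=0
n=2: y=0, sp=-3, e=sp−y=-3; I=-7.5, D=e−e_prev=-1.5; u=1·(-3)+1/2·(-7.5)+1/2·(-1.5)=-7.5; next y=-1/2·0+1/4·(-7.5)=-1.875
n=3: y=-1.875, sp=-1, e=sp−y=0.875; I=-6.625, D=e−e_prev=3.875; u=1·0.875+1/2·(-6.625)+1/2·3.875=-0.5; next y=-1/2·(-1.875)+1/4·(-0.5)=0.8125
n=4: y=0.8125, sp=-1, e=sp−y=-1.8125; I=-8.4375, D=e−e_prev=-2.6875; u=1·(-1.8125)+1/2·(-8.4375)+1/2·(-2.6875)=-7.375; next y=-1/2·0.8125+1/4·(-7.375)=-2.25
n=5: y=-2.25, sp=-1, e=sp−y=1.25; I=-7.1875, D=e−e_prev=3.0625; u=1·1.25+1/2·(-7.1875)+1/2·3.0625=-0.8125; next y=-1/2·(-2.25)+1/4·(-0.8125)=0.921875
n=6: y=0.921875, sp=-1, e=sp−y=-1.921875; I=-9.109375, D=e−e_prev=-3.171875; u=1·(-1.921875)+1/2·(-9.109375)+1/2·(-3.171875)=-8.0625; next y=-1/2·0.921875+1/4·(-8.0625)≈-2.476563
n=7: y≈-2.476563, sp=-1, e=sp−y≈1.476563; I≈-7.632813, D=e−e_prev≈3.398438; u=1·1.476563+1/2·(-7.632813)+1/2·3.398438≈-0.640625; next y=-1/2·(-2.476563)+1/4·(-0.640625)≈1.078125
n=8: y=1.078125, sp=-1, e=sp−y=-2.078125; I≈-9.710938, D=e−e_prev≈-3.554688; u=1·(-2.078125)+1/2·(-9.710938)+1/2·(-3.554688)≈-8.710938; next y=-1/2·1.078125+1/4·(-8.710938)≈-2.716797
n=9: y≈-2.716797, sp=-1, e=sp−y≈1.716797; I≈-7.994141, D=e−e_prev≈3.794922; u=1·1.716797+1/2·(-7.994141)+1/2·3.794922≈-0.382813; next y=-1/2·(-2.716797)+1/4·(-0.382813)≈1.262695
n=10: y≈1.262695, sp=-1, e=sp−y≈-2.262695; I≈-10.256836, D=e−e_prev≈-3.979492; u=1·(-2.262695)+1/2·(-10.256836)+1/2·(-3.979492)≈-9.380859; next y=-1/2·1.262695+1/4·(-9.380859)≈-2.976563
n=11: y≈-2.976563, sp=-1, e=sp−y≈1.976563; I≈-8.280273, D=e−e_prev≈4.239258; u=1·1.976563+1/2·(-8.280273)+1/2·4.239258≈-0.043945; next y=-1/2·(-2.976563)+1/4·(-0.043945)≈1.477295

0 -3 -6.000 0.000
1 -3 -3.000 -1.500
2 -3 -7.500 0.000
3 -1 -0.500 -1.875
4 -1 -7.375 0.813
5 -1 -0.813 -2.250
6 -1 -8.063 0.922
7 -1 -0.641 -2.477
8 -1 -8.711 1.078
9 -1 -0.383 -2.717
10 -1 -9.381 1.263
11 -1 -0.044 -2.977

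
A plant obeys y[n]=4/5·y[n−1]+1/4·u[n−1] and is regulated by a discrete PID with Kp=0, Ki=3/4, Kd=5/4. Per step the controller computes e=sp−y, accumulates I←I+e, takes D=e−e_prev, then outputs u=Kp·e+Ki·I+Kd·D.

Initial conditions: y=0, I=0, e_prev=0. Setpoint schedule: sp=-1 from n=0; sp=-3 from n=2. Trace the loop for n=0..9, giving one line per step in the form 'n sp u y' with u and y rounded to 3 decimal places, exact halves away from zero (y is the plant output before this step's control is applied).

0 -1 -2.000 0.000
1 -1 -0.500 -0.500
2 -3 -5.450 -0.525
3 -3 -2.323 -1.783
4 -3 -4.359 -2.007
5 -3 -4.007 -2.695
6 -3 -4.171 -3.158
7 -3 -3.809 -3.569
8 -3 -3.419 -3.808
9 -3 -2.925 -3.901

(exact arithmetic carried between steps; '≈' marks a value shown rounded to 6 d.p. or computed from one; I and e_prev carry over from the previous line; the table rounds u and y to 3 d.p., halves away from zero)
n=0: y=0, sp=-1, e=sp−y=-1; I=-1, D=e−e_prev=-1; u=0·(-1)+3/4·(-1)+5/4·(-1)=-2; next y=4/5·0+1/4·(-2)=-0.5
n=1: y=-0.5, sp=-1, e=sp−y=-0.5; I=-1.5, D=e−e_prev=0.5; u=0·(-0.5)+3/4·(-1.5)+5/4·0.5=-0.5; next y=4/5·(-0.5)+1/4·(-0.5)=-0.525
n=2: y=-0.525, sp=-3, e=sp−y=-2.475; I=-3.975, D=e−e_prev=-1.975; u=0·(-2.475)+3/4·(-3.975)+5/4·(-1.975)=-5.45; next y=4/5·(-0.525)+1/4·(-5.45)=-1.7825
n=3: y=-1.7825, sp=-3, e=sp−y=-1.2175; I=-5.1925, D=e−e_prev=1.2575; u=0·(-1.2175)+3/4·(-5.1925)+5/4·1.2575=-2.3225; next y=4/5·(-1.7825)+1/4·(-2.3225)=-2.006625
n=4: y=-2.006625, sp=-3, e=sp−y=-0.993375; I=-6.185875, D=e−e_prev=0.224125; u=0·(-0.993375)+3/4·(-6.185875)+5/4·0.224125=-4.35925; next y=4/5·(-2.006625)+1/4·(-4.35925)≈-2.695113
n=5: y≈-2.695113, sp=-3, e=sp−y≈-0.304888; I≈-6.490763, D=e−e_prev≈0.688488; u=0·(-0.304888)+3/4·(-6.490763)+5/4·0.688488≈-4.007463; next y=4/5·(-2.695113)+1/4·(-4.007463)≈-3.157956
n=6: y≈-3.157956, sp=-3, e=sp−y≈0.157956; I≈-6.332807, D=e−e_prev≈0.462843; u=0·0.157956+3/4·(-6.332807)+5/4·0.462843≈-4.171051; next y=4/5·(-3.157956)+1/4·(-4.171051)≈-3.569127
n=7: y≈-3.569127, sp=-3, e=sp−y≈0.569127; I≈-5.763680, D=e−e_prev≈0.411172; u=0·0.569127+3/4·(-5.763680)+5/4·0.411172≈-3.808795; next y=4/5·(-3.569127)+1/4·(-3.808795)≈-3.807501
n=8: y≈-3.807501, sp=-3, e=sp−y≈0.807501; I≈-4.956179, D=e−e_prev≈0.238373; u=0·0.807501+3/4·(-4.956179)+5/4·0.238373≈-3.419168; next y=4/5·(-3.807501)+1/4·(-3.419168)≈-3.900792
n=9: y≈-3.900792, sp=-3, e=sp−y≈0.900792; I≈-4.055387, D=e−e_prev≈0.093292; u=0·0.900792+3/4·(-4.055387)+5/4·0.093292≈-2.924925; next y=4/5·(-3.900792)+1/4·(-2.924925)≈-3.851865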